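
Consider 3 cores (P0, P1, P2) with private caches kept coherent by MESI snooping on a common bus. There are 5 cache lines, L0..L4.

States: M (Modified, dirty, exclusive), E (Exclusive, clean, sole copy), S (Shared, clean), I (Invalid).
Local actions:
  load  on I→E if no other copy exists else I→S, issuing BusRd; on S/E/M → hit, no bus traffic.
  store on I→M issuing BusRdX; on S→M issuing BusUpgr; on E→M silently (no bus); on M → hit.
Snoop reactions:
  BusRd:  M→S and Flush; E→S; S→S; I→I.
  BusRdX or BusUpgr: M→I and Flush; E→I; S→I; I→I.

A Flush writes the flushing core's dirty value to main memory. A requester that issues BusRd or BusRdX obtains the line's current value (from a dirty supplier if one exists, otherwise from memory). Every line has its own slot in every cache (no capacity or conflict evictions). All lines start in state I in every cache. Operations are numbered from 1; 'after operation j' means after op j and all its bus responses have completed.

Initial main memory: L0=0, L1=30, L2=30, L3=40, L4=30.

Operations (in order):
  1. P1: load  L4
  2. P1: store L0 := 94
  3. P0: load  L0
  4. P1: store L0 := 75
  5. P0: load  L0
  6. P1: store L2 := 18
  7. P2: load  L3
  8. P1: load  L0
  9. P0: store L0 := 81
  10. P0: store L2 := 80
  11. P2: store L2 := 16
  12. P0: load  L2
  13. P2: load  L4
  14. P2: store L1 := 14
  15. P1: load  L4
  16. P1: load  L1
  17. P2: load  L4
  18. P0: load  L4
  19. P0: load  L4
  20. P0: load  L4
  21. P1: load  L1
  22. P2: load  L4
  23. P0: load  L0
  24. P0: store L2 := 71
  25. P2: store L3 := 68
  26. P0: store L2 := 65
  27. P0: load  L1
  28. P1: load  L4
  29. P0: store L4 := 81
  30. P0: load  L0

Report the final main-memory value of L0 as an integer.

memory[L0] = 75

step 1: P1: load  L4  ⟶  IEI  (L4)  txn=BusRd  M[L4]=30
step 2: P1: store L0 := 94  ⟶  IMI  (L0)  txn=BusRdX  M[L0]=0
step 3: P0: load  L0  ⟶  SSI  (L0)  txn=BusRd+Flush  M[L0]=94
step 4: P1: store L0 := 75  ⟶  IMI  (L0)  txn=BusUpgr  M[L0]=94
step 5: P0: load  L0  ⟶  SSI  (L0)  txn=BusRd+Flush  M[L0]=75
step 6: P1: store L2 := 18  ⟶  IMI  (L2)  txn=BusRdX  M[L2]=30
step 7: P2: load  L3  ⟶  IIE  (L3)  txn=BusRd  M[L3]=40
step 8: P1: load  L0  ⟶  SSI  (L0)  txn=∅  M[L0]=75
step 9: P0: store L0 := 81  ⟶  MII  (L0)  txn=BusUpgr  M[L0]=75
step 10: P0: store L2 := 80  ⟶  MII  (L2)  txn=BusRdX+Flush  M[L2]=18
step 11: P2: store L2 := 16  ⟶  IIM  (L2)  txn=BusRdX+Flush  M[L2]=80
step 12: P0: load  L2  ⟶  SIS  (L2)  txn=BusRd+Flush  M[L2]=16
step 13: P2: load  L4  ⟶  ISS  (L4)  txn=BusRd  M[L4]=30
step 14: P2: store L1 := 14  ⟶  IIM  (L1)  txn=BusRdX  M[L1]=30
step 15: P1: load  L4  ⟶  ISS  (L4)  txn=∅  M[L4]=30
step 16: P1: load  L1  ⟶  ISS  (L1)  txn=BusRd+Flush  M[L1]=14
step 17: P2: load  L4  ⟶  ISS  (L4)  txn=∅  M[L4]=30
step 18: P0: load  L4  ⟶  SSS  (L4)  txn=BusRd  M[L4]=30
step 19: P0: load  L4  ⟶  SSS  (L4)  txn=∅  M[L4]=30
step 20: P0: load  L4  ⟶  SSS  (L4)  txn=∅  M[L4]=30
step 21: P1: load  L1  ⟶  ISS  (L1)  txn=∅  M[L1]=14
step 22: P2: load  L4  ⟶  SSS  (L4)  txn=∅  M[L4]=30
step 23: P0: load  L0  ⟶  MII  (L0)  txn=∅  M[L0]=75
step 24: P0: store L2 := 71  ⟶  MII  (L2)  txn=BusUpgr  M[L2]=16
step 25: P2: store L3 := 68  ⟶  IIM  (L3)  txn=∅  M[L3]=40
step 26: P0: store L2 := 65  ⟶  MII  (L2)  txn=∅  M[L2]=16
step 27: P0: load  L1  ⟶  SSS  (L1)  txn=BusRd  M[L1]=14
step 28: P1: load  L4  ⟶  SSS  (L4)  txn=∅  M[L4]=30
step 29: P0: store L4 := 81  ⟶  MII  (L4)  txn=BusUpgr  M[L4]=30
step 30: P0: load  L0  ⟶  MII  (L0)  txn=∅  M[L0]=75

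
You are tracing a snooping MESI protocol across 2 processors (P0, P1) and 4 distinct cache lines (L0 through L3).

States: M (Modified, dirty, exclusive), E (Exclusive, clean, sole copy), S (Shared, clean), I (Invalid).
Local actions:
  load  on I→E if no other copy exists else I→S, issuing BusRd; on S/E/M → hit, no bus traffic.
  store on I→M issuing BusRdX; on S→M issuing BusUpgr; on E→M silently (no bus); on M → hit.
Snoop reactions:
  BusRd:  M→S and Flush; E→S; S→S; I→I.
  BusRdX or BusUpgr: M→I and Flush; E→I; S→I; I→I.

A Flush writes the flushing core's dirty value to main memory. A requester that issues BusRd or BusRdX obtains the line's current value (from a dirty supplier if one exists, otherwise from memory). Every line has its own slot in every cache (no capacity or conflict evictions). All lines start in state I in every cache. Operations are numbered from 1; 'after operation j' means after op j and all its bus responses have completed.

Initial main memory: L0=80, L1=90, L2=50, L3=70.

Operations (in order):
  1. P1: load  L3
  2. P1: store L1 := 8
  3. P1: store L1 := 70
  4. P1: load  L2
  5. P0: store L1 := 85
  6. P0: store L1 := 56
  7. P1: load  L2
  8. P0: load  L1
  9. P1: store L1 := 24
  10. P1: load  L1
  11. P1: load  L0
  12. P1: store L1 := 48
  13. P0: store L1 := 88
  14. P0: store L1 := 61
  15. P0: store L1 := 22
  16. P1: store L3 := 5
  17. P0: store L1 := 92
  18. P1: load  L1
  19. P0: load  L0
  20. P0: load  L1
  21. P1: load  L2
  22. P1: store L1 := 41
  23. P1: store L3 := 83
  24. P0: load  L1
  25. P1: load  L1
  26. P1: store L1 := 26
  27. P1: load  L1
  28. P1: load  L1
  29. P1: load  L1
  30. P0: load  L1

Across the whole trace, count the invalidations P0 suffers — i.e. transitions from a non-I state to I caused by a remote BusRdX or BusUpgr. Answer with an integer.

invalidations = 3

  op1 P1: load  L3 → I/E on L3; bus BusRd; mem=70
  op2 P1: store L1 := 8 → I/M on L1; bus BusRdX; mem=90
  op3 P1: store L1 := 70 → I/M on L1; bus (none); mem=90
  op4 P1: load  L2 → I/E on L2; bus BusRd; mem=50
  op5 P0: store L1 := 85 → M/I on L1; bus BusRdX Flush; mem=70
  op6 P0: store L1 := 56 → M/I on L1; bus (none); mem=70
  op7 P1: load  L2 → I/E on L2; bus (none); mem=50
  op8 P0: load  L1 → M/I on L1; bus (none); mem=70
  op9 P1: store L1 := 24 → I/M on L1; bus BusRdX Flush; mem=56
  op10 P1: load  L1 → I/M on L1; bus (none); mem=56
  op11 P1: load  L0 → I/E on L0; bus BusRd; mem=80
  op12 P1: store L1 := 48 → I/M on L1; bus (none); mem=56
  op13 P0: store L1 := 88 → M/I on L1; bus BusRdX Flush; mem=48
  op14 P0: store L1 := 61 → M/I on L1; bus (none); mem=48
  op15 P0: store L1 := 22 → M/I on L1; bus (none); mem=48
  op16 P1: store L3 := 5 → I/M on L3; bus (none); mem=70
  op17 P0: store L1 := 92 → M/I on L1; bus (none); mem=48
  op18 P1: load  L1 → S/S on L1; bus BusRd Flush; mem=92
  op19 P0: load  L0 → S/S on L0; bus BusRd; mem=80
  op20 P0: load  L1 → S/S on L1; bus (none); mem=92
  op21 P1: load  L2 → I/E on L2; bus (none); mem=50
  op22 P1: store L1 := 41 → I/M on L1; bus BusUpgr; mem=92
  op23 P1: store L3 := 83 → I/M on L3; bus (none); mem=70
  op24 P0: load  L1 → S/S on L1; bus BusRd Flush; mem=41
  op25 P1: load  L1 → S/S on L1; bus (none); mem=41
  op26 P1: store L1 := 26 → I/M on L1; bus BusUpgr; mem=41
  op27 P1: load  L1 → I/M on L1; bus (none); mem=41
  op28 P1: load  L1 → I/M on L1; bus (none); mem=41
  op29 P1: load  L1 → I/M on L1; bus (none); mem=41
  op30 P0: load  L1 → S/S on L1; bus BusRd Flush; mem=26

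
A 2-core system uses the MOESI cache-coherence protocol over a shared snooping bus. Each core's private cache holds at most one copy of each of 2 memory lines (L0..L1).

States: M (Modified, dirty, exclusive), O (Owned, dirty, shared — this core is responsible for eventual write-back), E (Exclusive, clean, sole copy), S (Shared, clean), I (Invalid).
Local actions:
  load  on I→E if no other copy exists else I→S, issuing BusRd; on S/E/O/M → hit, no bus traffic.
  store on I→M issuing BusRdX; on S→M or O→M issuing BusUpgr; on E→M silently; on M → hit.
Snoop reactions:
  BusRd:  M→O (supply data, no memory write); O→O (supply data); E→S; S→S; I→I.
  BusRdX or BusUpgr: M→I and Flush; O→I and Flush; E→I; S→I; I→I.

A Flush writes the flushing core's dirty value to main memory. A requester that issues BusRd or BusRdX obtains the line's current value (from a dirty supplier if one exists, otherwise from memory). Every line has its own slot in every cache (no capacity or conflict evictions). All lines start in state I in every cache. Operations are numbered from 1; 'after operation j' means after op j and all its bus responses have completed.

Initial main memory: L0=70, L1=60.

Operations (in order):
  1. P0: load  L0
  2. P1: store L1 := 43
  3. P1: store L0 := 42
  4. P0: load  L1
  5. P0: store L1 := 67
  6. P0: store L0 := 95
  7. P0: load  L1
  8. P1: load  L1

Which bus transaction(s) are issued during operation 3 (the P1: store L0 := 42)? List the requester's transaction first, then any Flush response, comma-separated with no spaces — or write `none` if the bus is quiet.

[1] P0: load  L0 | P0:E(70), P1:I | bus: BusRd
[2] P1: store L1 := 43 | P0:I, P1:M(43) | bus: BusRdX
[3] P1: store L0 := 42 | P0:I, P1:M(42) | bus: BusRdX
[4] P0: load  L1 | P0:S(43), P1:O(43) | bus: BusRd
[5] P0: store L1 := 67 | P0:M(67), P1:I | bus: BusUpgr,Flush
[6] P0: store L0 := 95 | P0:M(95), P1:I | bus: BusRdX,Flush
[7] P0: load  L1 | P0:M(67), P1:I | bus: none
[8] P1: load  L1 | P0:O(67), P1:S(67) | bus: BusRd

bus = BusRdX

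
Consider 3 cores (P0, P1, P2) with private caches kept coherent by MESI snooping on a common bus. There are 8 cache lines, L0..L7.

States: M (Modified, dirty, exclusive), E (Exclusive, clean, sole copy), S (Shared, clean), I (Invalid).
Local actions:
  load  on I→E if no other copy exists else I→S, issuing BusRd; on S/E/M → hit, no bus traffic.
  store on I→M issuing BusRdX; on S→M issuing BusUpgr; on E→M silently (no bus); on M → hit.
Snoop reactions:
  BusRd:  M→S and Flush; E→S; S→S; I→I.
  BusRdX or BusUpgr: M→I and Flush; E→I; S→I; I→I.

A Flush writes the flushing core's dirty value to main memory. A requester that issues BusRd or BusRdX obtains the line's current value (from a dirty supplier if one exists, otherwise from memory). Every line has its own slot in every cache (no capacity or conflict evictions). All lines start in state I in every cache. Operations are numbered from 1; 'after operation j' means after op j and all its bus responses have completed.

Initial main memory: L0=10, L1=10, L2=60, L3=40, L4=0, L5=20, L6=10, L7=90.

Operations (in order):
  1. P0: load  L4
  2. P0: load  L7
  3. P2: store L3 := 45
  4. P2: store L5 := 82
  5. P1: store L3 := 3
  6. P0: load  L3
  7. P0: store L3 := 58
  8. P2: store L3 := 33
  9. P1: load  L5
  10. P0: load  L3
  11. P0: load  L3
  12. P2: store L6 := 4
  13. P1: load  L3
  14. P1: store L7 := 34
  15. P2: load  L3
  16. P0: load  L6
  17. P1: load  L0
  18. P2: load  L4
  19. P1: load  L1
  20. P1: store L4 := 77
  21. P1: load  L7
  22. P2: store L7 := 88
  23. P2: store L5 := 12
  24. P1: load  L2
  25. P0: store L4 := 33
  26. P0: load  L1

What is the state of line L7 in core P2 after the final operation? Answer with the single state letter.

step 1: P0: load  L4  ⟶  EII  (L4)  txn=BusRd  M[L4]=0
step 2: P0: load  L7  ⟶  EII  (L7)  txn=BusRd  M[L7]=90
step 3: P2: store L3 := 45  ⟶  IIM  (L3)  txn=BusRdX  M[L3]=40
step 4: P2: store L5 := 82  ⟶  IIM  (L5)  txn=BusRdX  M[L5]=20
step 5: P1: store L3 := 3  ⟶  IMI  (L3)  txn=BusRdX+Flush  M[L3]=45
step 6: P0: load  L3  ⟶  SSI  (L3)  txn=BusRd+Flush  M[L3]=3
step 7: P0: store L3 := 58  ⟶  MII  (L3)  txn=BusUpgr  M[L3]=3
step 8: P2: store L3 := 33  ⟶  IIM  (L3)  txn=BusRdX+Flush  M[L3]=58
step 9: P1: load  L5  ⟶  ISS  (L5)  txn=BusRd+Flush  M[L5]=82
step 10: P0: load  L3  ⟶  SIS  (L3)  txn=BusRd+Flush  M[L3]=33
step 11: P0: load  L3  ⟶  SIS  (L3)  txn=∅  M[L3]=33
step 12: P2: store L6 := 4  ⟶  IIM  (L6)  txn=BusRdX  M[L6]=10
step 13: P1: load  L3  ⟶  SSS  (L3)  txn=BusRd  M[L3]=33
step 14: P1: store L7 := 34  ⟶  IMI  (L7)  txn=BusRdX  M[L7]=90
step 15: P2: load  L3  ⟶  SSS  (L3)  txn=∅  M[L3]=33
step 16: P0: load  L6  ⟶  SIS  (L6)  txn=BusRd+Flush  M[L6]=4
step 17: P1: load  L0  ⟶  IEI  (L0)  txn=BusRd  M[L0]=10
step 18: P2: load  L4  ⟶  SIS  (L4)  txn=BusRd  M[L4]=0
step 19: P1: load  L1  ⟶  IEI  (L1)  txn=BusRd  M[L1]=10
step 20: P1: store L4 := 77  ⟶  IMI  (L4)  txn=BusRdX  M[L4]=0
step 21: P1: load  L7  ⟶  IMI  (L7)  txn=∅  M[L7]=90
step 22: P2: store L7 := 88  ⟶  IIM  (L7)  txn=BusRdX+Flush  M[L7]=34
step 23: P2: store L5 := 12  ⟶  IIM  (L5)  txn=BusUpgr  M[L5]=82
step 24: P1: load  L2  ⟶  IEI  (L2)  txn=BusRd  M[L2]=60
step 25: P0: store L4 := 33  ⟶  MII  (L4)  txn=BusRdX+Flush  M[L4]=77
step 26: P0: load  L1  ⟶  SSI  (L1)  txn=BusRd  M[L1]=10

state = M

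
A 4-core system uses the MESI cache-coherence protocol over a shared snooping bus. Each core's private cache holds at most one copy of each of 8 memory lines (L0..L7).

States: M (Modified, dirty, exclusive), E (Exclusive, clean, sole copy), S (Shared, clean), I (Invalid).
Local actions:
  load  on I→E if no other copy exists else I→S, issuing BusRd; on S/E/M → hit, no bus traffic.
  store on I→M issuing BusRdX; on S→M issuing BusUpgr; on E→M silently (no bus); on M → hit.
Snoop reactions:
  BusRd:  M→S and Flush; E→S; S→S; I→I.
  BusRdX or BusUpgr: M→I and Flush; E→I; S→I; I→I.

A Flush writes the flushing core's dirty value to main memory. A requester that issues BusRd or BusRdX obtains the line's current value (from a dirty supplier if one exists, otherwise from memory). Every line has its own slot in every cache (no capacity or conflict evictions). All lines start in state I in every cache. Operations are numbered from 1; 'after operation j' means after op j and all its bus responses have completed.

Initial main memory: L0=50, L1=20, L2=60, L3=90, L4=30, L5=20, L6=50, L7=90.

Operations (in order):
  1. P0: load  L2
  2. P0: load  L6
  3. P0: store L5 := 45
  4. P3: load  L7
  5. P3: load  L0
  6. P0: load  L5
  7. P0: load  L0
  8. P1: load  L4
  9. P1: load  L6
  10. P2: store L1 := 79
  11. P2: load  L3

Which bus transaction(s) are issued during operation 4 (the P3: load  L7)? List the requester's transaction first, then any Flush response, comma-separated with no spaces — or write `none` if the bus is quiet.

[1] P0: load  L2 | P0:E(60), P1:I, P2:I, P3:I | bus: BusRd
[2] P0: load  L6 | P0:E(50), P1:I, P2:I, P3:I | bus: BusRd
[3] P0: store L5 := 45 | P0:M(45), P1:I, P2:I, P3:I | bus: BusRdX
[4] P3: load  L7 | P0:I, P1:I, P2:I, P3:E(90) | bus: BusRd
[5] P3: load  L0 | P0:I, P1:I, P2:I, P3:E(50) | bus: BusRd
[6] P0: load  L5 | P0:M(45), P1:I, P2:I, P3:I | bus: none
[7] P0: load  L0 | P0:S(50), P1:I, P2:I, P3:S(50) | bus: BusRd
[8] P1: load  L4 | P0:I, P1:E(30), P2:I, P3:I | bus: BusRd
[9] P1: load  L6 | P0:S(50), P1:S(50), P2:I, P3:I | bus: BusRd
[10] P2: store L1 := 79 | P0:I, P1:I, P2:M(79), P3:I | bus: BusRdX
[11] P2: load  L3 | P0:I, P1:I, P2:E(90), P3:I | bus: BusRd

bus = BusRd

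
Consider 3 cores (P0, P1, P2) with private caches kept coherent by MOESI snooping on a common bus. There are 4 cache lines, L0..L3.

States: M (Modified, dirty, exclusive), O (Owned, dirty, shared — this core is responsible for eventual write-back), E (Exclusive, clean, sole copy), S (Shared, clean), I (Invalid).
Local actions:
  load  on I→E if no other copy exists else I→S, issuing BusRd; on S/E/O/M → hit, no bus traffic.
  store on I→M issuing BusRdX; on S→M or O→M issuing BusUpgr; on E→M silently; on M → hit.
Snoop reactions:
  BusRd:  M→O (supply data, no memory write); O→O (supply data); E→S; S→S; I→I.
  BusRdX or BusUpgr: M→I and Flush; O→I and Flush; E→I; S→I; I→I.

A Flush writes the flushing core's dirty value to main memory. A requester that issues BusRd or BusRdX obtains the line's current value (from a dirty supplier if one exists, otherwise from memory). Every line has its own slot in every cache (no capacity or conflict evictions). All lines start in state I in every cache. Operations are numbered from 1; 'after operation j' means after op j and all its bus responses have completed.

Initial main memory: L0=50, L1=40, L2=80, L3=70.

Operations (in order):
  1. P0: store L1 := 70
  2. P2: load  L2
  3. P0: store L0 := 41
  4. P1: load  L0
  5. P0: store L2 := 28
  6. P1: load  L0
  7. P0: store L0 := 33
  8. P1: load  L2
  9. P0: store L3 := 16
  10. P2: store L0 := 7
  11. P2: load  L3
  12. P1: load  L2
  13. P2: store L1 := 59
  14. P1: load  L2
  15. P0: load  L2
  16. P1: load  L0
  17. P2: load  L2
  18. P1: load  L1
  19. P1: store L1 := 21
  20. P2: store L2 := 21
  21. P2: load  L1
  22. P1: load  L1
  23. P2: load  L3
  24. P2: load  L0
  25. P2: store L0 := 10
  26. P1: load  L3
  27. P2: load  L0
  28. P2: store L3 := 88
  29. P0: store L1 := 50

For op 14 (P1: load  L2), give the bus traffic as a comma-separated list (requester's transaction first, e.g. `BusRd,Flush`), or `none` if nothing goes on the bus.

bus = none

step 1: P0: store L1 := 70  ⟶  MII  (L1)  txn=BusRdX  M[L1]=40
step 2: P2: load  L2  ⟶  IIE  (L2)  txn=BusRd  M[L2]=80
step 3: P0: store L0 := 41  ⟶  MII  (L0)  txn=BusRdX  M[L0]=50
step 4: P1: load  L0  ⟶  OSI  (L0)  txn=BusRd  M[L0]=50
step 5: P0: store L2 := 28  ⟶  MII  (L2)  txn=BusRdX  M[L2]=80
step 6: P1: load  L0  ⟶  OSI  (L0)  txn=∅  M[L0]=50
step 7: P0: store L0 := 33  ⟶  MII  (L0)  txn=BusUpgr  M[L0]=50
step 8: P1: load  L2  ⟶  OSI  (L2)  txn=BusRd  M[L2]=80
step 9: P0: store L3 := 16  ⟶  MII  (L3)  txn=BusRdX  M[L3]=70
step 10: P2: store L0 := 7  ⟶  IIM  (L0)  txn=BusRdX+Flush  M[L0]=33
step 11: P2: load  L3  ⟶  OIS  (L3)  txn=BusRd  M[L3]=70
step 12: P1: load  L2  ⟶  OSI  (L2)  txn=∅  M[L2]=80
step 13: P2: store L1 := 59  ⟶  IIM  (L1)  txn=BusRdX+Flush  M[L1]=70
step 14: P1: load  L2  ⟶  OSI  (L2)  txn=∅  M[L2]=80
step 15: P0: load  L2  ⟶  OSI  (L2)  txn=∅  M[L2]=80
step 16: P1: load  L0  ⟶  ISO  (L0)  txn=BusRd  M[L0]=33
step 17: P2: load  L2  ⟶  OSS  (L2)  txn=BusRd  M[L2]=80
step 18: P1: load  L1  ⟶  ISO  (L1)  txn=BusRd  M[L1]=70
step 19: P1: store L1 := 21  ⟶  IMI  (L1)  txn=BusUpgr+Flush  M[L1]=59
step 20: P2: store L2 := 21  ⟶  IIM  (L2)  txn=BusUpgr+Flush  M[L2]=28
step 21: P2: load  L1  ⟶  IOS  (L1)  txn=BusRd  M[L1]=59
step 22: P1: load  L1  ⟶  IOS  (L1)  txn=∅  M[L1]=59
step 23: P2: load  L3  ⟶  OIS  (L3)  txn=∅  M[L3]=70
step 24: P2: load  L0  ⟶  ISO  (L0)  txn=∅  M[L0]=33
step 25: P2: store L0 := 10  ⟶  IIM  (L0)  txn=BusUpgr  M[L0]=33
step 26: P1: load  L3  ⟶  OSS  (L3)  txn=BusRd  M[L3]=70
step 27: P2: load  L0  ⟶  IIM  (L0)  txn=∅  M[L0]=33
step 28: P2: store L3 := 88  ⟶  IIM  (L3)  txn=BusUpgr+Flush  M[L3]=16
step 29: P0: store L1 := 50  ⟶  MII  (L1)  txn=BusRdX+Flush  M[L1]=21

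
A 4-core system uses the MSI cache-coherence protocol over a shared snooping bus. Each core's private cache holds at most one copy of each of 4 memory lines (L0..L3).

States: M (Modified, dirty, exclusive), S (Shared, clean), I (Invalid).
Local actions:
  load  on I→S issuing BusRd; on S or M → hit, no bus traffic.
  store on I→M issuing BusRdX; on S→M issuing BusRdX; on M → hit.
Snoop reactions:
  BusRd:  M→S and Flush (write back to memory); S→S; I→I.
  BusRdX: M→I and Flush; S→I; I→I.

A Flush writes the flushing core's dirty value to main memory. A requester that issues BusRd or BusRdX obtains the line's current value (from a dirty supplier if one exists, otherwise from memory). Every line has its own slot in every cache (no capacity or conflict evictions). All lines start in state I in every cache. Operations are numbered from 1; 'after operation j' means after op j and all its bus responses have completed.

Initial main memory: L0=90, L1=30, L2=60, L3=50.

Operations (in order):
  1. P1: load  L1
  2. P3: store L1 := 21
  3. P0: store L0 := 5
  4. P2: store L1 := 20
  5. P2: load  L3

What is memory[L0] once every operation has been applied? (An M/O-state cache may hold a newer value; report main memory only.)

memory[L0] = 90

[1] P1: load  L1 | P0:I, P1:S(30), P2:I, P3:I | bus: BusRd
[2] P3: store L1 := 21 | P0:I, P1:I, P2:I, P3:M(21) | bus: BusRdX
[3] P0: store L0 := 5 | P0:M(5), P1:I, P2:I, P3:I | bus: BusRdX
[4] P2: store L1 := 20 | P0:I, P1:I, P2:M(20), P3:I | bus: BusRdX,Flush
[5] P2: load  L3 | P0:I, P1:I, P2:S(50), P3:I | bus: BusRd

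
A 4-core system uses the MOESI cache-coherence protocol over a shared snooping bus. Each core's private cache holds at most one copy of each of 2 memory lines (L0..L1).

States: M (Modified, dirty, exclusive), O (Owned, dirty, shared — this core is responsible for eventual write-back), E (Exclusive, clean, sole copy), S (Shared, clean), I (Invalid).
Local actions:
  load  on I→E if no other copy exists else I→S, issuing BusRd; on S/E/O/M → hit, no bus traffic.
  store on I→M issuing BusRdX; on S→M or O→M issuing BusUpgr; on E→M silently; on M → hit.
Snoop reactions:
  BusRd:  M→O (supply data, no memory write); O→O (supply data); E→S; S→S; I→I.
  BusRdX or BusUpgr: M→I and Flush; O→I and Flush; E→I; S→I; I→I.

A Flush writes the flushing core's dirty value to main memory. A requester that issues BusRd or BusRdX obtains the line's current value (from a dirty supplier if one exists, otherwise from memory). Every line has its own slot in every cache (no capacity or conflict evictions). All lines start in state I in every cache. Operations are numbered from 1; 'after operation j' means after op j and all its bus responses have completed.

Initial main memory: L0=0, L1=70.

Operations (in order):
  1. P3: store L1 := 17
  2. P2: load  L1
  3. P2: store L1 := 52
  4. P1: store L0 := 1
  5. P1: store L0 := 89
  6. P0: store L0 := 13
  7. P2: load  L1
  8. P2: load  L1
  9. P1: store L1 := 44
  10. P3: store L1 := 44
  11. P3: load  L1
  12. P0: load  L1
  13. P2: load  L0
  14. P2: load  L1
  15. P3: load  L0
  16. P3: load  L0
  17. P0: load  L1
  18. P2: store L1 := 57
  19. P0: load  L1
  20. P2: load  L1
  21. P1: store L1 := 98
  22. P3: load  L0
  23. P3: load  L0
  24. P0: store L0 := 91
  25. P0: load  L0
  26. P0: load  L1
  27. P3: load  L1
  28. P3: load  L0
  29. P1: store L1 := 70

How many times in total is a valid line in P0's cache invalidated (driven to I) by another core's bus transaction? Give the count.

step 1: P3: store L1 := 17  ⟶  IIIM  (L1)  txn=BusRdX  M[L1]=70
step 2: P2: load  L1  ⟶  IISO  (L1)  txn=BusRd  M[L1]=70
step 3: P2: store L1 := 52  ⟶  IIMI  (L1)  txn=BusUpgr+Flush  M[L1]=17
step 4: P1: store L0 := 1  ⟶  IMII  (L0)  txn=BusRdX  M[L0]=0
step 5: P1: store L0 := 89  ⟶  IMII  (L0)  txn=∅  M[L0]=0
step 6: P0: store L0 := 13  ⟶  MIII  (L0)  txn=BusRdX+Flush  M[L0]=89
step 7: P2: load  L1  ⟶  IIMI  (L1)  txn=∅  M[L1]=17
step 8: P2: load  L1  ⟶  IIMI  (L1)  txn=∅  M[L1]=17
step 9: P1: store L1 := 44  ⟶  IMII  (L1)  txn=BusRdX+Flush  M[L1]=52
step 10: P3: store L1 := 44  ⟶  IIIM  (L1)  txn=BusRdX+Flush  M[L1]=44
step 11: P3: load  L1  ⟶  IIIM  (L1)  txn=∅  M[L1]=44
step 12: P0: load  L1  ⟶  SIIO  (L1)  txn=BusRd  M[L1]=44
step 13: P2: load  L0  ⟶  OISI  (L0)  txn=BusRd  M[L0]=89
step 14: P2: load  L1  ⟶  SISO  (L1)  txn=BusRd  M[L1]=44
step 15: P3: load  L0  ⟶  OISS  (L0)  txn=BusRd  M[L0]=89
step 16: P3: load  L0  ⟶  OISS  (L0)  txn=∅  M[L0]=89
step 17: P0: load  L1  ⟶  SISO  (L1)  txn=∅  M[L1]=44
step 18: P2: store L1 := 57  ⟶  IIMI  (L1)  txn=BusUpgr+Flush  M[L1]=44
step 19: P0: load  L1  ⟶  SIOI  (L1)  txn=BusRd  M[L1]=44
step 20: P2: load  L1  ⟶  SIOI  (L1)  txn=∅  M[L1]=44
step 21: P1: store L1 := 98  ⟶  IMII  (L1)  txn=BusRdX+Flush  M[L1]=57
step 22: P3: load  L0  ⟶  OISS  (L0)  txn=∅  M[L0]=89
step 23: P3: load  L0  ⟶  OISS  (L0)  txn=∅  M[L0]=89
step 24: P0: store L0 := 91  ⟶  MIII  (L0)  txn=BusUpgr  M[L0]=89
step 25: P0: load  L0  ⟶  MIII  (L0)  txn=∅  M[L0]=89
step 26: P0: load  L1  ⟶  SOII  (L1)  txn=BusRd  M[L1]=57
step 27: P3: load  L1  ⟶  SOIS  (L1)  txn=BusRd  M[L1]=57
step 28: P3: load  L0  ⟶  OIIS  (L0)  txn=BusRd  M[L0]=89
step 29: P1: store L1 := 70  ⟶  IMII  (L1)  txn=BusUpgr  M[L1]=57

invalidations = 3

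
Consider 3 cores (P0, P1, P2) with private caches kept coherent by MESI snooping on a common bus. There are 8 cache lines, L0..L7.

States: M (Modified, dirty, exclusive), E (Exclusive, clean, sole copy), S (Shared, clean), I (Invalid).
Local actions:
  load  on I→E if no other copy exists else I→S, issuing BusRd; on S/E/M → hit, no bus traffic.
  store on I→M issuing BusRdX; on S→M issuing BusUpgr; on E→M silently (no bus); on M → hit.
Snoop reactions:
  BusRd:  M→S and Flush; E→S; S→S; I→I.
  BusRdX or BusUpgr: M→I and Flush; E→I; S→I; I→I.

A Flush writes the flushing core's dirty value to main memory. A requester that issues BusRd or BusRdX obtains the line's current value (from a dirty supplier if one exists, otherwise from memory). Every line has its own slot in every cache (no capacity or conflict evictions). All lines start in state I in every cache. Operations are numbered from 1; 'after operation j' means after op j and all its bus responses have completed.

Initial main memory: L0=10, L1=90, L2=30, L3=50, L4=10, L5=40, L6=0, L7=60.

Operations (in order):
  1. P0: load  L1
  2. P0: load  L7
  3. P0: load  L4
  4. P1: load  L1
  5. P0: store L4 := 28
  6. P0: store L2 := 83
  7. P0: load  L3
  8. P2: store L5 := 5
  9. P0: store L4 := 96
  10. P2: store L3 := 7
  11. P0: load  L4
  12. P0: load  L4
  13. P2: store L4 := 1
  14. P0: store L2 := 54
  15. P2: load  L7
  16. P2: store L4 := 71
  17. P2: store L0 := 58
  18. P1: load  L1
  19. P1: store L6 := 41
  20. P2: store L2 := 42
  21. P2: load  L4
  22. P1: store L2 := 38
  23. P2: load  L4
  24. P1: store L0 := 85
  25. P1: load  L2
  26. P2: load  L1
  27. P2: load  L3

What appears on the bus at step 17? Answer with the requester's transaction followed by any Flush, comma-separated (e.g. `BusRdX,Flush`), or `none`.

bus = BusRdX

1. P0: load  L1  bus=[BusRd]  L1: P0=E P1=I P2=I  mem[L1]=90
2. P0: load  L7  bus=[BusRd]  L7: P0=E P1=I P2=I  mem[L7]=60
3. P0: load  L4  bus=[BusRd]  L4: P0=E P1=I P2=I  mem[L4]=10
4. P1: load  L1  bus=[BusRd]  L1: P0=S P1=S P2=I  mem[L1]=90
5. P0: store L4 := 28  bus=[-]  L4: P0=M P1=I P2=I  mem[L4]=10
6. P0: store L2 := 83  bus=[BusRdX]  L2: P0=M P1=I P2=I  mem[L2]=30
7. P0: load  L3  bus=[BusRd]  L3: P0=E P1=I P2=I  mem[L3]=50
8. P2: store L5 := 5  bus=[BusRdX]  L5: P0=I P1=I P2=M  mem[L5]=40
9. P0: store L4 := 96  bus=[-]  L4: P0=M P1=I P2=I  mem[L4]=10
10. P2: store L3 := 7  bus=[BusRdX]  L3: P0=I P1=I P2=M  mem[L3]=50
11. P0: load  L4  bus=[-]  L4: P0=M P1=I P2=I  mem[L4]=10
12. P0: load  L4  bus=[-]  L4: P0=M P1=I P2=I  mem[L4]=10
13. P2: store L4 := 1  bus=[BusRdX,Flush]  L4: P0=I P1=I P2=M  mem[L4]=96
14. P0: store L2 := 54  bus=[-]  L2: P0=M P1=I P2=I  mem[L2]=30
15. P2: load  L7  bus=[BusRd]  L7: P0=S P1=I P2=S  mem[L7]=60
16. P2: store L4 := 71  bus=[-]  L4: P0=I P1=I P2=M  mem[L4]=96
17. P2: store L0 := 58  bus=[BusRdX]  L0: P0=I P1=I P2=M  mem[L0]=10
18. P1: load  L1  bus=[-]  L1: P0=S P1=S P2=I  mem[L1]=90
19. P1: store L6 := 41  bus=[BusRdX]  L6: P0=I P1=M P2=I  mem[L6]=0
20. P2: store L2 := 42  bus=[BusRdX,Flush]  L2: P0=I P1=I P2=M  mem[L2]=54
21. P2: load  L4  bus=[-]  L4: P0=I P1=I P2=M  mem[L4]=96
22. P1: store L2 := 38  bus=[BusRdX,Flush]  L2: P0=I P1=M P2=I  mem[L2]=42
23. P2: load  L4  bus=[-]  L4: P0=I P1=I P2=M  mem[L4]=96
24. P1: store L0 := 85  bus=[BusRdX,Flush]  L0: P0=I P1=M P2=I  mem[L0]=58
25. P1: load  L2  bus=[-]  L2: P0=I P1=M P2=I  mem[L2]=42
26. P2: load  L1  bus=[BusRd]  L1: P0=S P1=S P2=S  mem[L1]=90
27. P2: load  L3  bus=[-]  L3: P0=I P1=I P2=M  mem[L3]=50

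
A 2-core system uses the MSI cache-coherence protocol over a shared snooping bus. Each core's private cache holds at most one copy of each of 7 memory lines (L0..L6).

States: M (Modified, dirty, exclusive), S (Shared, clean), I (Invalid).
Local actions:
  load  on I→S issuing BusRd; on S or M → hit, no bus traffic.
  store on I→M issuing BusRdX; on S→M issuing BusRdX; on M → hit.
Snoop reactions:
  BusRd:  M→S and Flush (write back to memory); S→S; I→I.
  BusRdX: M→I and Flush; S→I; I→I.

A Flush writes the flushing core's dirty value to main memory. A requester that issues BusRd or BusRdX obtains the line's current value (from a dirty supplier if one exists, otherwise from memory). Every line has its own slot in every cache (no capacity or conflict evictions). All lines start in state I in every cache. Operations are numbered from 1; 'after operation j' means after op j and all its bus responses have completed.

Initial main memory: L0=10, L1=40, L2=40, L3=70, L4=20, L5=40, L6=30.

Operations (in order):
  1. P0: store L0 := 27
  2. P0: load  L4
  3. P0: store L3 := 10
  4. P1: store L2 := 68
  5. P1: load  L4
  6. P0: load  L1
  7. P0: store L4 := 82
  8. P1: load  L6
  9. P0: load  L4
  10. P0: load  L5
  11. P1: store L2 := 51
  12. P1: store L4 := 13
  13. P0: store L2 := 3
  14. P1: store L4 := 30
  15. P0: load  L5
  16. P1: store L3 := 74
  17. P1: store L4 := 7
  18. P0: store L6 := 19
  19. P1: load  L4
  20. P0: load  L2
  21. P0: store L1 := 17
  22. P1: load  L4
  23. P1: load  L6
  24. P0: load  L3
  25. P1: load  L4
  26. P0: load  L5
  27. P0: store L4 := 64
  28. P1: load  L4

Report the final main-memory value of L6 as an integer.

[1] P0: store L0 := 27 | P0:M(27), P1:I | bus: BusRdX
[2] P0: load  L4 | P0:S(20), P1:I | bus: BusRd
[3] P0: store L3 := 10 | P0:M(10), P1:I | bus: BusRdX
[4] P1: store L2 := 68 | P0:I, P1:M(68) | bus: BusRdX
[5] P1: load  L4 | P0:S(20), P1:S(20) | bus: BusRd
[6] P0: load  L1 | P0:S(40), P1:I | bus: BusRd
[7] P0: store L4 := 82 | P0:M(82), P1:I | bus: BusRdX
[8] P1: load  L6 | P0:I, P1:S(30) | bus: BusRd
[9] P0: load  L4 | P0:M(82), P1:I | bus: none
[10] P0: load  L5 | P0:S(40), P1:I | bus: BusRd
[11] P1: store L2 := 51 | P0:I, P1:M(51) | bus: none
[12] P1: store L4 := 13 | P0:I, P1:M(13) | bus: BusRdX,Flush
[13] P0: store L2 := 3 | P0:M(3), P1:I | bus: BusRdX,Flush
[14] P1: store L4 := 30 | P0:I, P1:M(30) | bus: none
[15] P0: load  L5 | P0:S(40), P1:I | bus: none
[16] P1: store L3 := 74 | P0:I, P1:M(74) | bus: BusRdX,Flush
[17] P1: store L4 := 7 | P0:I, P1:M(7) | bus: none
[18] P0: store L6 := 19 | P0:M(19), P1:I | bus: BusRdX
[19] P1: load  L4 | P0:I, P1:M(7) | bus: none
[20] P0: load  L2 | P0:M(3), P1:I | bus: none
[21] P0: store L1 := 17 | P0:M(17), P1:I | bus: BusRdX
[22] P1: load  L4 | P0:I, P1:M(7) | bus: none
[23] P1: load  L6 | P0:S(19), P1:S(19) | bus: BusRd,Flush
[24] P0: load  L3 | P0:S(74), P1:S(74) | bus: BusRd,Flush
[25] P1: load  L4 | P0:I, P1:M(7) | bus: none
[26] P0: load  L5 | P0:S(40), P1:I | bus: none
[27] P0: store L4 := 64 | P0:M(64), P1:I | bus: BusRdX,Flush
[28] P1: load  L4 | P0:S(64), P1:S(64) | bus: BusRd,Flush

memory[L6] = 19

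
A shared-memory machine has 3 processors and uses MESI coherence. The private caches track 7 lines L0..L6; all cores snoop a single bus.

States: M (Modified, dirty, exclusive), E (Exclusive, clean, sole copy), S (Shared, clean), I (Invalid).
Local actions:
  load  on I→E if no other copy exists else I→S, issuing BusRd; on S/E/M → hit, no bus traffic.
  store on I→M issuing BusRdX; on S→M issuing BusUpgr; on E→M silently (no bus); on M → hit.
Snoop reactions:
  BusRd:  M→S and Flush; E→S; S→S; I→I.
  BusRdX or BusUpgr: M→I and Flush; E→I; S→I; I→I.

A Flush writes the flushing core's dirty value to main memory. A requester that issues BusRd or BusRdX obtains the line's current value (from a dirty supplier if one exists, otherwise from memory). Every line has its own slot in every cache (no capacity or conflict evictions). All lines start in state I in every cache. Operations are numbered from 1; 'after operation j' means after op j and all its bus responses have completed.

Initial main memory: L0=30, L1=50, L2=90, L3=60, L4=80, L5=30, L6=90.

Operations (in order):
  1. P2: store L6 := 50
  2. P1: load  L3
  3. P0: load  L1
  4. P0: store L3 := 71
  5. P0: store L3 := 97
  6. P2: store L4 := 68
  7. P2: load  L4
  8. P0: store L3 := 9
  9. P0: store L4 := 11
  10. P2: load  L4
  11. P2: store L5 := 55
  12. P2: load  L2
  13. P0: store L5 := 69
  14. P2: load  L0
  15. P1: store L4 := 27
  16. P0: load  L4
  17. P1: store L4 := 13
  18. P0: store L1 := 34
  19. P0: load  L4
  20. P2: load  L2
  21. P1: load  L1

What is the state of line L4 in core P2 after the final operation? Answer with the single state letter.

  op1 P2: store L6 := 50 → I/I/M on L6; bus BusRdX; mem=90
  op2 P1: load  L3 → I/E/I on L3; bus BusRd; mem=60
  op3 P0: load  L1 → E/I/I on L1; bus BusRd; mem=50
  op4 P0: store L3 := 71 → M/I/I on L3; bus BusRdX; mem=60
  op5 P0: store L3 := 97 → M/I/I on L3; bus (none); mem=60
  op6 P2: store L4 := 68 → I/I/M on L4; bus BusRdX; mem=80
  op7 P2: load  L4 → I/I/M on L4; bus (none); mem=80
  op8 P0: store L3 := 9 → M/I/I on L3; bus (none); mem=60
  op9 P0: store L4 := 11 → M/I/I on L4; bus BusRdX Flush; mem=68
  op10 P2: load  L4 → S/I/S on L4; bus BusRd Flush; mem=11
  op11 P2: store L5 := 55 → I/I/M on L5; bus BusRdX; mem=30
  op12 P2: load  L2 → I/I/E on L2; bus BusRd; mem=90
  op13 P0: store L5 := 69 → M/I/I on L5; bus BusRdX Flush; mem=55
  op14 P2: load  L0 → I/I/E on L0; bus BusRd; mem=30
  op15 P1: store L4 := 27 → I/M/I on L4; bus BusRdX; mem=11
  op16 P0: load  L4 → S/S/I on L4; bus BusRd Flush; mem=27
  op17 P1: store L4 := 13 → I/M/I on L4; bus BusUpgr; mem=27
  op18 P0: store L1 := 34 → M/I/I on L1; bus (none); mem=50
  op19 P0: load  L4 → S/S/I on L4; bus BusRd Flush; mem=13
  op20 P2: load  L2 → I/I/E on L2; bus (none); mem=90
  op21 P1: load  L1 → S/S/I on L1; bus BusRd Flush; mem=34

state = I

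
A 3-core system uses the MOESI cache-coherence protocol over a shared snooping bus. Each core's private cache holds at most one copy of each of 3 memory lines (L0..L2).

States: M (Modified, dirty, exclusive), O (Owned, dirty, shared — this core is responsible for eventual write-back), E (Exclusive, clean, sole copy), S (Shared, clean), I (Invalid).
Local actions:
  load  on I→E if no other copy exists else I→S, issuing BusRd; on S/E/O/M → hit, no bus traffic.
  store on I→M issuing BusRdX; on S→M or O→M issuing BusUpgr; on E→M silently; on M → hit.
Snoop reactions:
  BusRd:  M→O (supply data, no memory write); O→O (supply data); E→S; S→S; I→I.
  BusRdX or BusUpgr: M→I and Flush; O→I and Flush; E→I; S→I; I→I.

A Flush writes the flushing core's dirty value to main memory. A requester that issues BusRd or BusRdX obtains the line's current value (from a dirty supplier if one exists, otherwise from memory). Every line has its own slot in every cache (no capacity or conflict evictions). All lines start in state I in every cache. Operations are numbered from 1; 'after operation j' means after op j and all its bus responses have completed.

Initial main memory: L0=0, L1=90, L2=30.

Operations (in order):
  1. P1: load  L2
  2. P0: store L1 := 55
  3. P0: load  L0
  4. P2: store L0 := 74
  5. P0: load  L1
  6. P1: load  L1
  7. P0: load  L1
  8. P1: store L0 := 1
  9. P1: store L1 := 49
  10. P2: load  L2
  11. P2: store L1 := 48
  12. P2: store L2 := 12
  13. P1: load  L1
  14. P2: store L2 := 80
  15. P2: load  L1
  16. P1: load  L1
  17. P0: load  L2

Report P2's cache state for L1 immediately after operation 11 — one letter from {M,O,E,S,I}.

state = M

step 1: P1: load  L2  ⟶  IEI  (L2)  txn=BusRd  M[L2]=30
step 2: P0: store L1 := 55  ⟶  MII  (L1)  txn=BusRdX  M[L1]=90
step 3: P0: load  L0  ⟶  EII  (L0)  txn=BusRd  M[L0]=0
step 4: P2: store L0 := 74  ⟶  IIM  (L0)  txn=BusRdX  M[L0]=0
step 5: P0: load  L1  ⟶  MII  (L1)  txn=∅  M[L1]=90
step 6: P1: load  L1  ⟶  OSI  (L1)  txn=BusRd  M[L1]=90
step 7: P0: load  L1  ⟶  OSI  (L1)  txn=∅  M[L1]=90
step 8: P1: store L0 := 1  ⟶  IMI  (L0)  txn=BusRdX+Flush  M[L0]=74
step 9: P1: store L1 := 49  ⟶  IMI  (L1)  txn=BusUpgr+Flush  M[L1]=55
step 10: P2: load  L2  ⟶  ISS  (L2)  txn=BusRd  M[L2]=30
step 11: P2: store L1 := 48  ⟶  IIM  (L1)  txn=BusRdX+Flush  M[L1]=49
step 12: P2: store L2 := 12  ⟶  IIM  (L2)  txn=BusUpgr  M[L2]=30
step 13: P1: load  L1  ⟶  ISO  (L1)  txn=BusRd  M[L1]=49
step 14: P2: store L2 := 80  ⟶  IIM  (L2)  txn=∅  M[L2]=30
step 15: P2: load  L1  ⟶  ISO  (L1)  txn=∅  M[L1]=49
step 16: P1: load  L1  ⟶  ISO  (L1)  txn=∅  M[L1]=49
step 17: P0: load  L2  ⟶  SIO  (L2)  txn=BusRd  M[L2]=30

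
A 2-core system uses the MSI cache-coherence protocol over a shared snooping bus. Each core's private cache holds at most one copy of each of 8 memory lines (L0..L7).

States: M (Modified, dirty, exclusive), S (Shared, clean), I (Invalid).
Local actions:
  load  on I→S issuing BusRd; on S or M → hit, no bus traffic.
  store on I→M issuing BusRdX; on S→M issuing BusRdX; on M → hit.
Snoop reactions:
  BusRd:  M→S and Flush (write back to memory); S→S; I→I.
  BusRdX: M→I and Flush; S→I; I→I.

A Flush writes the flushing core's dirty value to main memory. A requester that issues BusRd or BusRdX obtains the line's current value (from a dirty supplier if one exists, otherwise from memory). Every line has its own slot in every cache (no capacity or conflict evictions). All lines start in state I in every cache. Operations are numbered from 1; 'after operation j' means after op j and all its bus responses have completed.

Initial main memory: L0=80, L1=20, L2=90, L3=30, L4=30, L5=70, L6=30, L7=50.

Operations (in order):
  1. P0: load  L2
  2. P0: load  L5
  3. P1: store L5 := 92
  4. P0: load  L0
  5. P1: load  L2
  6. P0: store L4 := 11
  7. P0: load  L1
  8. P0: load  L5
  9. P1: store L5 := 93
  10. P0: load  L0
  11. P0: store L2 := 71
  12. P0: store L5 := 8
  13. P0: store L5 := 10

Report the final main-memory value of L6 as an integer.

memory[L6] = 30

  op1 P0: load  L2 → S/I on L2; bus BusRd; mem=90
  op2 P0: load  L5 → S/I on L5; bus BusRd; mem=70
  op3 P1: store L5 := 92 → I/M on L5; bus BusRdX; mem=70
  op4 P0: load  L0 → S/I on L0; bus BusRd; mem=80
  op5 P1: load  L2 → S/S on L2; bus BusRd; mem=90
  op6 P0: store L4 := 11 → M/I on L4; bus BusRdX; mem=30
  op7 P0: load  L1 → S/I on L1; bus BusRd; mem=20
  op8 P0: load  L5 → S/S on L5; bus BusRd Flush; mem=92
  op9 P1: store L5 := 93 → I/M on L5; bus BusRdX; mem=92
  op10 P0: load  L0 → S/I on L0; bus (none); mem=80
  op11 P0: store L2 := 71 → M/I on L2; bus BusRdX; mem=90
  op12 P0: store L5 := 8 → M/I on L5; bus BusRdX Flush; mem=93
  op13 P0: store L5 := 10 → M/I on L5; bus (none); mem=93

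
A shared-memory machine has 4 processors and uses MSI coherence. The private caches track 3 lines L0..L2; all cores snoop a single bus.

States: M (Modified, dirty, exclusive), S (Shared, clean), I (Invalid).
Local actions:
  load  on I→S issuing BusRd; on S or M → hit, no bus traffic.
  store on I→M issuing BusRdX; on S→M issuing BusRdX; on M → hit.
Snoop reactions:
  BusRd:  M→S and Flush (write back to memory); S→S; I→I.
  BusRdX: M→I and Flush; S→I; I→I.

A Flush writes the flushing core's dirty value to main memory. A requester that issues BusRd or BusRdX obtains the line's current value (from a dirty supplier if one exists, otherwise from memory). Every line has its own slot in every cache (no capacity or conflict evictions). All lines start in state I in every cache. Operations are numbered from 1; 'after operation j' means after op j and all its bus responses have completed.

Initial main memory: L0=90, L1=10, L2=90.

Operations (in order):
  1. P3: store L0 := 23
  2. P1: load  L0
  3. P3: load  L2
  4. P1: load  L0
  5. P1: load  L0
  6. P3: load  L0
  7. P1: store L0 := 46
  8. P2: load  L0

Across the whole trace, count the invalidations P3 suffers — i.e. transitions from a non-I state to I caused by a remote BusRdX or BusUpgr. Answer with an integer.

invalidations = 1

[1] P3: store L0 := 23 | P0:I, P1:I, P2:I, P3:M(23) | bus: BusRdX
[2] P1: load  L0 | P0:I, P1:S(23), P2:I, P3:S(23) | bus: BusRd,Flush
[3] P3: load  L2 | P0:I, P1:I, P2:I, P3:S(90) | bus: BusRd
[4] P1: load  L0 | P0:I, P1:S(23), P2:I, P3:S(23) | bus: none
[5] P1: load  L0 | P0:I, P1:S(23), P2:I, P3:S(23) | bus: none
[6] P3: load  L0 | P0:I, P1:S(23), P2:I, P3:S(23) | bus: none
[7] P1: store L0 := 46 | P0:I, P1:M(46), P2:I, P3:I | bus: BusRdX
[8] P2: load  L0 | P0:I, P1:S(46), P2:S(46), P3:I | bus: BusRd,Flush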